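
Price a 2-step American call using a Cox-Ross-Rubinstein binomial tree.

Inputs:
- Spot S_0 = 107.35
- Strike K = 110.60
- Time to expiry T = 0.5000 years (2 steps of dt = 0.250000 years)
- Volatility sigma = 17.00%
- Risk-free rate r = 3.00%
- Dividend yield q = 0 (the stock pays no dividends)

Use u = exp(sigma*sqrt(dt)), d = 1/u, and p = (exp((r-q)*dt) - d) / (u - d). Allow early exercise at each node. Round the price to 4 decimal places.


dt = T/N = 0.250000
u = exp(sigma*sqrt(dt)) = 1.088717; d = 1/u = 0.918512
p = (exp((r-q)*dt) - d) / (u - d) = 0.522993
Discount per step: exp(-r*dt) = 0.992528
Stock lattice S(k, i) with i counting down-moves:
  k=0: S(0,0) = 107.3500
  k=1: S(1,0) = 116.8738; S(1,1) = 98.6023
  k=2: S(2,0) = 127.2425; S(2,1) = 107.3500; S(2,2) = 90.5674
Terminal payoffs V(N, i) = max(S_T - K, 0):
  V(2,0) = 16.642476; V(2,1) = 0.000000; V(2,2) = 0.000000
Backward induction: V(k, i) = exp(-r*dt) * [p * V(k+1, i) + (1-p) * V(k+1, i+1)]; then take max(V_cont, immediate exercise) for American.
  V(1,0) = exp(-r*dt) * [p*16.642476 + (1-p)*0.000000] = 8.638863; exercise = 6.273777; V(1,0) = max -> 8.638863
  V(1,1) = exp(-r*dt) * [p*0.000000 + (1-p)*0.000000] = 0.000000; exercise = 0.000000; V(1,1) = max -> 0.000000
  V(0,0) = exp(-r*dt) * [p*8.638863 + (1-p)*0.000000] = 4.484306; exercise = 0.000000; V(0,0) = max -> 4.484306

Answer: Price = V(0,0) = 4.4843


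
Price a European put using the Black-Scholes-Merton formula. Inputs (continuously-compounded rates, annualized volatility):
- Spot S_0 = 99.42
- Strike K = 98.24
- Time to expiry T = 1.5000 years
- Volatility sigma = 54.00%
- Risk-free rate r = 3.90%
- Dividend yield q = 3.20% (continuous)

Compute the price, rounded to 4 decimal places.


d1 = (ln(S/K) + (r - q + 0.5*sigma^2) * T) / (sigma * sqrt(T)) = 0.36461084
d2 = d1 - sigma * sqrt(T) = -0.29675139
exp(-rT) = 0.94317824; exp(-qT) = 0.95313379
P = K * exp(-rT) * N(-d2) - S_0 * exp(-qT) * N(-d1)
N(-d1) = 0.35770096; N(-d2) = 0.61667184
P = 98.2400 * 0.94317824 * 0.61667184 - 99.4200 * 0.95313379 * 0.35770096 = 23.2435

Answer: Price = 23.2435


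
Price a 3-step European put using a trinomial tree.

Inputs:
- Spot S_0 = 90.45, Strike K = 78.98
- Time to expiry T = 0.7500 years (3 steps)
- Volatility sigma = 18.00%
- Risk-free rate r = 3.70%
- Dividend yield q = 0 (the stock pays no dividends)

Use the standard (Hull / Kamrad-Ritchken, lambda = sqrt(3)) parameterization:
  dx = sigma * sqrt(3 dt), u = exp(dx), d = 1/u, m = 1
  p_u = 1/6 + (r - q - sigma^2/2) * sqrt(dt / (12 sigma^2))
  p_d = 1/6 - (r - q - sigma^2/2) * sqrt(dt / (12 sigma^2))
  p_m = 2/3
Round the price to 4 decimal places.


dt = T/N = 0.250000; dx = sigma*sqrt(3*dt) = 0.155885
u = exp(dx) = 1.168691; d = 1/u = 0.855658
p_u = 0.183346, p_m = 0.666667, p_d = 0.149988
Discount per step: exp(-r*dt) = 0.990793
Stock lattice S(k, j) with j the centered position index:
  k=0: S(0,+0) = 90.4500
  k=1: S(1,-1) = 77.3943; S(1,+0) = 90.4500; S(1,+1) = 105.7081
  k=2: S(2,-2) = 66.2230; S(2,-1) = 77.3943; S(2,+0) = 90.4500; S(2,+1) = 105.7081; S(2,+2) = 123.5402
  k=3: S(3,-3) = 56.6642; S(3,-2) = 66.2230; S(3,-1) = 77.3943; S(3,+0) = 90.4500; S(3,+1) = 105.7081; S(3,+2) = 123.5402; S(3,+3) = 144.3803
Terminal payoffs V(N, j) = max(K - S_T, 0):
  V(3,-3) = 22.315750; V(3,-2) = 12.756985; V(3,-1) = 1.585738; V(3,+0) = 0.000000; V(3,+1) = 0.000000; V(3,+2) = 0.000000; V(3,+3) = 0.000000
Backward induction: V(k, j) = exp(-r*dt) * [p_u * V(k+1, j+1) + p_m * V(k+1, j) + p_d * V(k+1, j-1)]
  V(2,-2) = exp(-r*dt) * [p_u*1.585738 + p_m*12.756985 + p_d*22.315750] = 12.030682
  V(2,-1) = exp(-r*dt) * [p_u*0.000000 + p_m*1.585738 + p_d*12.756985] = 2.943198
  V(2,+0) = exp(-r*dt) * [p_u*0.000000 + p_m*0.000000 + p_d*1.585738] = 0.235651
  V(2,+1) = exp(-r*dt) * [p_u*0.000000 + p_m*0.000000 + p_d*0.000000] = 0.000000
  V(2,+2) = exp(-r*dt) * [p_u*0.000000 + p_m*0.000000 + p_d*0.000000] = 0.000000
  V(1,-1) = exp(-r*dt) * [p_u*0.235651 + p_m*2.943198 + p_d*12.030682] = 3.774714
  V(1,+0) = exp(-r*dt) * [p_u*0.000000 + p_m*0.235651 + p_d*2.943198] = 0.593033
  V(1,+1) = exp(-r*dt) * [p_u*0.000000 + p_m*0.000000 + p_d*0.235651] = 0.035019
  V(0,+0) = exp(-r*dt) * [p_u*0.035019 + p_m*0.593033 + p_d*3.774714] = 0.959024

Answer: Price = V(0,0) = 0.9590


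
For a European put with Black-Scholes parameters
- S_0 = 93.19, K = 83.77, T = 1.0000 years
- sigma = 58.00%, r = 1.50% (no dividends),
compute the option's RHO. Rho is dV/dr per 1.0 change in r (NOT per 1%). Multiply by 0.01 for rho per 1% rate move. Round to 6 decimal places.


d1 = 0.4995956407; d2 = -0.0804043593
phi(d1) = 0.3521364856; exp(-qT) = 1.0000000000; exp(-rT) = 0.9851119396
N(-d2) = 0.5320421700
Rho = -K*T*exp(-rT)*N(-d2) = -83.7700 * 1.0000 * 0.9851119396 * 0.5320421700 = -43.905624

Answer: Rho = -43.905624


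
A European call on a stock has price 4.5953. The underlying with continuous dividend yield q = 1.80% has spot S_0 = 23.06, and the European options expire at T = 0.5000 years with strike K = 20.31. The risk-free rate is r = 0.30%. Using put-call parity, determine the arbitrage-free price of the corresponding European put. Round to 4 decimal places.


Answer: Put price = 2.0215

Derivation:
Put-call parity: C - P = S_0 * exp(-qT) - K * exp(-rT).
S_0 * exp(-qT) = 23.0600 * 0.99104038 = 22.85339113
K * exp(-rT) = 20.3100 * 0.99850112 = 20.27955784
P = C - S*exp(-qT) + K*exp(-rT)
P = 4.5953 - 22.85339113 + 20.27955784 = 2.0215


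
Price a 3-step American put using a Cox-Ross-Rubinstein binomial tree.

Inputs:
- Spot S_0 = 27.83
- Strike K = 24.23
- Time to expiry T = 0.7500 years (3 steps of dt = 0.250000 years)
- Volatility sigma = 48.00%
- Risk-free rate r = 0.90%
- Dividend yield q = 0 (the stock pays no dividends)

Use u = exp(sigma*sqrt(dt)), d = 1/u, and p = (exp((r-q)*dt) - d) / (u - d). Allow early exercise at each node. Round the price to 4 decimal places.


dt = T/N = 0.250000
u = exp(sigma*sqrt(dt)) = 1.271249; d = 1/u = 0.786628
p = (exp((r-q)*dt) - d) / (u - d) = 0.444934
Discount per step: exp(-r*dt) = 0.997753
Stock lattice S(k, i) with i counting down-moves:
  k=0: S(0,0) = 27.8300
  k=1: S(1,0) = 35.3789; S(1,1) = 21.8919
  k=2: S(2,0) = 44.9754; S(2,1) = 27.8300; S(2,2) = 17.2207
  k=3: S(3,0) = 57.1749; S(3,1) = 35.3789; S(3,2) = 21.8919; S(3,3) = 13.5463
Terminal payoffs V(N, i) = max(K - S_T, 0):
  V(3,0) = 0.000000; V(3,1) = 0.000000; V(3,2) = 2.338147; V(3,3) = 10.683685
Backward induction: V(k, i) = exp(-r*dt) * [p * V(k+1, i) + (1-p) * V(k+1, i+1)]; then take max(V_cont, immediate exercise) for American.
  V(2,0) = exp(-r*dt) * [p*0.000000 + (1-p)*0.000000] = 0.000000; exercise = 0.000000; V(2,0) = max -> 0.000000
  V(2,1) = exp(-r*dt) * [p*0.000000 + (1-p)*2.338147] = 1.294908; exercise = 0.000000; V(2,1) = max -> 1.294908
  V(2,2) = exp(-r*dt) * [p*2.338147 + (1-p)*10.683685] = 6.954802; exercise = 7.009258; V(2,2) = max -> 7.009258
  V(1,0) = exp(-r*dt) * [p*0.000000 + (1-p)*1.294908] = 0.717144; exercise = 0.000000; V(1,0) = max -> 0.717144
  V(1,1) = exp(-r*dt) * [p*1.294908 + (1-p)*7.009258] = 4.456708; exercise = 2.338147; V(1,1) = max -> 4.456708
  V(0,0) = exp(-r*dt) * [p*0.717144 + (1-p)*4.456708] = 2.786571; exercise = 0.000000; V(0,0) = max -> 2.786571

Answer: Price = V(0,0) = 2.7866


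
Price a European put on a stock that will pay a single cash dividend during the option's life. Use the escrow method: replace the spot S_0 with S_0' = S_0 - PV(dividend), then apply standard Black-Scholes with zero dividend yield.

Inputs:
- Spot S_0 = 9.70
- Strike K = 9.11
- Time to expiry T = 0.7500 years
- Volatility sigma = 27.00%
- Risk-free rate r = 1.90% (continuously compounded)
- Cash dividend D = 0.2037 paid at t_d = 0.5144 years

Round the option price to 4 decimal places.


Answer: Price = 0.6258

Derivation:
PV(D) = D * exp(-r * t_d) = 0.2037 * 0.99027401 = 0.20171882
S_0' = S_0 - PV(D) = 9.7000 - 0.20171882 = 9.49828118
d1 = (ln(S_0'/K) + (r + sigma^2/2)*T) / (sigma*sqrt(T)) = 0.35635617
d2 = d1 - sigma*sqrt(T) = 0.12252931
exp(-rT) = 0.98585105
N(-d1) = 0.36078693; N(-d2) = 0.45123992
P = K * exp(-rT) * N(-d2) - S_0' * N(-d1) = 9.1100 * 0.98585105 * 0.45123992 - 9.49828118 * 0.36078693 = 0.6258


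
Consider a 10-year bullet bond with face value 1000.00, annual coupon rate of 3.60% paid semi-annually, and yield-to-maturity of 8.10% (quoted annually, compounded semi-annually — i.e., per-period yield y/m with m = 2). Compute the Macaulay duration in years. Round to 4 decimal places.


Answer: Macaulay duration = 8.1081 years

Derivation:
Coupon per period c = face * coupon_rate / m = 18.000000
Periods per year m = 2; per-period yield y/m = 0.040500
Number of cashflows N = 20
Cashflows (t years, CF_t, discount factor 1/(1+y/m)^(m*t), PV):
  t = 0.5000: CF_t = 18.000000, DF = 0.961076, PV = 17.299375
  t = 1.0000: CF_t = 18.000000, DF = 0.923668, PV = 16.626021
  t = 1.5000: CF_t = 18.000000, DF = 0.887715, PV = 15.978877
  t = 2.0000: CF_t = 18.000000, DF = 0.853162, PV = 15.356922
  t = 2.5000: CF_t = 18.000000, DF = 0.819954, PV = 14.759175
  t = 3.0000: CF_t = 18.000000, DF = 0.788039, PV = 14.184695
  t = 3.5000: CF_t = 18.000000, DF = 0.757365, PV = 13.632576
  t = 4.0000: CF_t = 18.000000, DF = 0.727886, PV = 13.101947
  t = 4.5000: CF_t = 18.000000, DF = 0.699554, PV = 12.591972
  t = 5.0000: CF_t = 18.000000, DF = 0.672325, PV = 12.101847
  t = 5.5000: CF_t = 18.000000, DF = 0.646156, PV = 11.630800
  t = 6.0000: CF_t = 18.000000, DF = 0.621005, PV = 11.178087
  t = 6.5000: CF_t = 18.000000, DF = 0.596833, PV = 10.742996
  t = 7.0000: CF_t = 18.000000, DF = 0.573602, PV = 10.324840
  t = 7.5000: CF_t = 18.000000, DF = 0.551276, PV = 9.922960
  t = 8.0000: CF_t = 18.000000, DF = 0.529818, PV = 9.536723
  t = 8.5000: CF_t = 18.000000, DF = 0.509196, PV = 9.165519
  t = 9.0000: CF_t = 18.000000, DF = 0.489376, PV = 8.808764
  t = 9.5000: CF_t = 18.000000, DF = 0.470328, PV = 8.465895
  t = 10.0000: CF_t = 1018.000000, DF = 0.452021, PV = 460.157057
Price P = sum_t PV_t = 695.567047
Macaulay numerator sum_t t * PV_t:
  t * PV_t at t = 0.5000: 8.649688
  t * PV_t at t = 1.0000: 16.626021
  t * PV_t at t = 1.5000: 23.968315
  t * PV_t at t = 2.0000: 30.713843
  t * PV_t at t = 2.5000: 36.897938
  t * PV_t at t = 3.0000: 42.554085
  t * PV_t at t = 3.5000: 47.714014
  t * PV_t at t = 4.0000: 52.407787
  t * PV_t at t = 4.5000: 56.663873
  t * PV_t at t = 5.0000: 60.509235
  t * PV_t at t = 5.5000: 63.969398
  t * PV_t at t = 6.0000: 67.068523
  t * PV_t at t = 6.5000: 69.829473
  t * PV_t at t = 7.0000: 72.273879
  t * PV_t at t = 7.5000: 74.422199
  t * PV_t at t = 8.0000: 76.293781
  t * PV_t at t = 8.5000: 77.906913
  t * PV_t at t = 9.0000: 79.278878
  t * PV_t at t = 9.5000: 80.426006
  t * PV_t at t = 10.0000: 4601.570573
Macaulay duration D = (sum_t t * PV_t) / P = 5639.744422 / 695.567047 = 8.108125


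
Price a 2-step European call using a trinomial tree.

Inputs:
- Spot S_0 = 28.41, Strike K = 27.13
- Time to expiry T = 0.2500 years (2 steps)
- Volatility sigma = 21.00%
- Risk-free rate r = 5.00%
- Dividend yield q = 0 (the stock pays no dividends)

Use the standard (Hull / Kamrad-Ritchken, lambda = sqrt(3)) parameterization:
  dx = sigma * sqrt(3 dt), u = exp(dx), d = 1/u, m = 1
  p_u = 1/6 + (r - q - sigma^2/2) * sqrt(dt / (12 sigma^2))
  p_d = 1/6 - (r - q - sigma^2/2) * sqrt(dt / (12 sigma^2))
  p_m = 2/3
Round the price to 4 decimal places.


dt = T/N = 0.125000; dx = sigma*sqrt(3*dt) = 0.128598
u = exp(dx) = 1.137233; d = 1/u = 0.879327
p_u = 0.180251, p_m = 0.666667, p_d = 0.153083
Discount per step: exp(-r*dt) = 0.993769
Stock lattice S(k, j) with j the centered position index:
  k=0: S(0,+0) = 28.4100
  k=1: S(1,-1) = 24.9817; S(1,+0) = 28.4100; S(1,+1) = 32.3088
  k=2: S(2,-2) = 21.9671; S(2,-1) = 24.9817; S(2,+0) = 28.4100; S(2,+1) = 32.3088; S(2,+2) = 36.7426
Terminal payoffs V(N, j) = max(S_T - K, 0):
  V(2,-2) = 0.000000; V(2,-1) = 0.000000; V(2,+0) = 1.280000; V(2,+1) = 5.178793; V(2,+2) = 9.612628
Backward induction: V(k, j) = exp(-r*dt) * [p_u * V(k+1, j+1) + p_m * V(k+1, j) + p_d * V(k+1, j-1)]
  V(1,-1) = exp(-r*dt) * [p_u*1.280000 + p_m*0.000000 + p_d*0.000000] = 0.229283
  V(1,+0) = exp(-r*dt) * [p_u*5.178793 + p_m*1.280000 + p_d*0.000000] = 1.775681
  V(1,+1) = exp(-r*dt) * [p_u*9.612628 + p_m*5.178793 + p_d*1.280000] = 5.347629
  V(0,+0) = exp(-r*dt) * [p_u*5.347629 + p_m*1.775681 + p_d*0.229283] = 2.169200

Answer: Price = V(0,0) = 2.1692


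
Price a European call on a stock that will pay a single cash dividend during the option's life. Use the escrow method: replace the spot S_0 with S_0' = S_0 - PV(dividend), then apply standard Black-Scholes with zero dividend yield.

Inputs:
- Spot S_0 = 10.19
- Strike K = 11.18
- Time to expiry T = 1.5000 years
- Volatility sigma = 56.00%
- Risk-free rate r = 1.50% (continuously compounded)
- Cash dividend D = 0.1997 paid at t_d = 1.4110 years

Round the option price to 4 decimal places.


Answer: Price = 2.3623

Derivation:
PV(D) = D * exp(-r * t_d) = 0.1997 * 0.97905741 = 0.19551776
S_0' = S_0 - PV(D) = 10.1900 - 0.19551776 = 9.99448224
d1 = (ln(S_0'/K) + (r + sigma^2/2)*T) / (sigma*sqrt(T)) = 0.21229887
d2 = d1 - sigma*sqrt(T) = -0.47355825
exp(-rT) = 0.97775124
N(d1) = 0.58406306; N(d2) = 0.31790748
C = S_0' * N(d1) - K * exp(-rT) * N(d2) = 9.99448224 * 0.58406306 - 11.1800 * 0.97775124 * 0.31790748 = 2.3623


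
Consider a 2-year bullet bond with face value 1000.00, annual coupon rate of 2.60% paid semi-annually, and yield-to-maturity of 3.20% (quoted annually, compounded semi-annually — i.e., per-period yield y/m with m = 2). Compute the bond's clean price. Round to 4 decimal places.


Answer: Price = 988.4651

Derivation:
Coupon per period c = face * coupon_rate / m = 13.000000
Periods per year m = 2; per-period yield y/m = 0.016000
Number of cashflows N = 4
Cashflows (t years, CF_t, discount factor 1/(1+y/m)^(m*t), PV):
  t = 0.5000: CF_t = 13.000000, DF = 0.984252, PV = 12.795276
  t = 1.0000: CF_t = 13.000000, DF = 0.968752, PV = 12.593775
  t = 1.5000: CF_t = 13.000000, DF = 0.953496, PV = 12.395448
  t = 2.0000: CF_t = 1013.000000, DF = 0.938480, PV = 950.680561
Price P = sum_t PV_t = 988.465059


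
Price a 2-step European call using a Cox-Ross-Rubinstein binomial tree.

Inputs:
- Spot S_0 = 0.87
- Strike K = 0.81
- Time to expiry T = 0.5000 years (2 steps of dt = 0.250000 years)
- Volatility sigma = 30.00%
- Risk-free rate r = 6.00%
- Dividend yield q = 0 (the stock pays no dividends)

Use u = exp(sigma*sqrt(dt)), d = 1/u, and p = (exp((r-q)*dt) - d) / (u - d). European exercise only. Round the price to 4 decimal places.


Answer: Price = V(0,0) = 0.1221

Derivation:
dt = T/N = 0.250000
u = exp(sigma*sqrt(dt)) = 1.161834; d = 1/u = 0.860708
p = (exp((r-q)*dt) - d) / (u - d) = 0.512759
Discount per step: exp(-r*dt) = 0.985112
Stock lattice S(k, i) with i counting down-moves:
  k=0: S(0,0) = 0.8700
  k=1: S(1,0) = 1.0108; S(1,1) = 0.7488
  k=2: S(2,0) = 1.1744; S(2,1) = 0.8700; S(2,2) = 0.6445
Terminal payoffs V(N, i) = max(S_T - K, 0):
  V(2,0) = 0.364377; V(2,1) = 0.060000; V(2,2) = 0.000000
Backward induction: V(k, i) = exp(-r*dt) * [p * V(k+1, i) + (1-p) * V(k+1, i+1)].
  V(1,0) = exp(-r*dt) * [p*0.364377 + (1-p)*0.060000] = 0.212855
  V(1,1) = exp(-r*dt) * [p*0.060000 + (1-p)*0.000000] = 0.030307
  V(0,0) = exp(-r*dt) * [p*0.212855 + (1-p)*0.030307] = 0.122066


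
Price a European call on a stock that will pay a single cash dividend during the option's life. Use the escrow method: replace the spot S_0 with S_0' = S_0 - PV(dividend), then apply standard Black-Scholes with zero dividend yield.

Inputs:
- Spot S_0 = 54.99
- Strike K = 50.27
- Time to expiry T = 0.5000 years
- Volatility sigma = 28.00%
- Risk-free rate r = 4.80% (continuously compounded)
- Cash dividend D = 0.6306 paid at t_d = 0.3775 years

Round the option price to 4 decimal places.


PV(D) = D * exp(-r * t_d) = 0.6306 * 0.98204318 = 0.61927643
S_0' = S_0 - PV(D) = 54.9900 - 0.61927643 = 54.37072357
d1 = (ln(S_0'/K) + (r + sigma^2/2)*T) / (sigma*sqrt(T)) = 0.61628074
d2 = d1 - sigma*sqrt(T) = 0.41829084
exp(-rT) = 0.97628571
N(d1) = 0.73114538; N(d2) = 0.66213276
C = S_0' * N(d1) - K * exp(-rT) * N(d2) = 54.37072357 * 0.73114538 - 50.2700 * 0.97628571 * 0.66213276 = 7.2568

Answer: Price = 7.2568


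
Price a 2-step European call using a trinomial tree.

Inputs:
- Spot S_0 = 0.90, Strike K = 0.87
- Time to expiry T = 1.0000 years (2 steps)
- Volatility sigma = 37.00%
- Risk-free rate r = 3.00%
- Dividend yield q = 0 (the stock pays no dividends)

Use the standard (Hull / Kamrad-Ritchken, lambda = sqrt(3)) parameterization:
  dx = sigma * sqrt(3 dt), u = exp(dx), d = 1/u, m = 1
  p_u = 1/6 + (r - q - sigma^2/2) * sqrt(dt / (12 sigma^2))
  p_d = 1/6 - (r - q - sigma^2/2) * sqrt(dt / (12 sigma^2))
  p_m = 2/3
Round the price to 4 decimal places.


Answer: Price = V(0,0) = 0.1452

Derivation:
dt = T/N = 0.500000; dx = sigma*sqrt(3*dt) = 0.453156
u = exp(dx) = 1.573269; d = 1/u = 0.635619
p_u = 0.145454, p_m = 0.666667, p_d = 0.187879
Discount per step: exp(-r*dt) = 0.985112
Stock lattice S(k, j) with j the centered position index:
  k=0: S(0,+0) = 0.9000
  k=1: S(1,-1) = 0.5721; S(1,+0) = 0.9000; S(1,+1) = 1.4159
  k=2: S(2,-2) = 0.3636; S(2,-1) = 0.5721; S(2,+0) = 0.9000; S(2,+1) = 1.4159; S(2,+2) = 2.2277
Terminal payoffs V(N, j) = max(S_T - K, 0):
  V(2,-2) = 0.000000; V(2,-1) = 0.000000; V(2,+0) = 0.030000; V(2,+1) = 0.545942; V(2,+2) = 1.357658
Backward induction: V(k, j) = exp(-r*dt) * [p_u * V(k+1, j+1) + p_m * V(k+1, j) + p_d * V(k+1, j-1)]
  V(1,-1) = exp(-r*dt) * [p_u*0.030000 + p_m*0.000000 + p_d*0.000000] = 0.004299
  V(1,+0) = exp(-r*dt) * [p_u*0.545942 + p_m*0.030000 + p_d*0.000000] = 0.097930
  V(1,+1) = exp(-r*dt) * [p_u*1.357658 + p_m*0.545942 + p_d*0.030000] = 0.558632
  V(0,+0) = exp(-r*dt) * [p_u*0.558632 + p_m*0.097930 + p_d*0.004299] = 0.145156


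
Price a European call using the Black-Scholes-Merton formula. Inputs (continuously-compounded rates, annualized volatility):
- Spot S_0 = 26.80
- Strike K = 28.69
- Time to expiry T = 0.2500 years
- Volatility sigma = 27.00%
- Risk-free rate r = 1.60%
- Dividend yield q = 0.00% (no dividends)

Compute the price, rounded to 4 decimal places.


d1 = (ln(S/K) + (r - q + 0.5*sigma^2) * T) / (sigma * sqrt(T)) = -0.40766106
d2 = d1 - sigma * sqrt(T) = -0.54266106
exp(-rT) = 0.99600799; exp(-qT) = 1.00000000
C = S_0 * exp(-qT) * N(d1) - K * exp(-rT) * N(d2)
N(d1) = 0.34176127; N(d2) = 0.29368160
C = 26.8000 * 1.00000000 * 0.34176127 - 28.6900 * 0.99600799 * 0.29368160 = 0.7671

Answer: Price = 0.7671


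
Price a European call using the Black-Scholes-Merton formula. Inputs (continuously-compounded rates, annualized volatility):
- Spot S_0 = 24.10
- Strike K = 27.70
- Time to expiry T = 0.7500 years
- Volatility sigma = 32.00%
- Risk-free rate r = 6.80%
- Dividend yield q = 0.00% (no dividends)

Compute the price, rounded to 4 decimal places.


d1 = (ln(S/K) + (r - q + 0.5*sigma^2) * T) / (sigma * sqrt(T)) = -0.17977451
d2 = d1 - sigma * sqrt(T) = -0.45690264
exp(-rT) = 0.95027867; exp(-qT) = 1.00000000
C = S_0 * exp(-qT) * N(d1) - K * exp(-rT) * N(d2)
N(d1) = 0.42866480; N(d2) = 0.32387051
C = 24.1000 * 1.00000000 * 0.42866480 - 27.7000 * 0.95027867 * 0.32387051 = 1.8057

Answer: Price = 1.8057


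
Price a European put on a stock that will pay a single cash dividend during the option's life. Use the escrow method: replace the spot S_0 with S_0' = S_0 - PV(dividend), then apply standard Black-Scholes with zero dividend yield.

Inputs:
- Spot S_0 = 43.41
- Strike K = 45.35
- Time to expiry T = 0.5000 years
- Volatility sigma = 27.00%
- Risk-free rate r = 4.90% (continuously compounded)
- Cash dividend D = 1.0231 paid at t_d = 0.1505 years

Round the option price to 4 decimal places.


PV(D) = D * exp(-r * t_d) = 1.0231 * 0.99265262 = 1.01558290
S_0' = S_0 - PV(D) = 43.4100 - 1.01558290 = 42.39441710
d1 = (ln(S_0'/K) + (r + sigma^2/2)*T) / (sigma*sqrt(T)) = -0.12920933
d2 = d1 - sigma*sqrt(T) = -0.32012817
exp(-rT) = 0.97579769
N(-d1) = 0.55140400; N(-d2) = 0.62556441
P = K * exp(-rT) * N(-d2) - S_0' * N(-d1) = 45.3500 * 0.97579769 * 0.62556441 - 42.39441710 * 0.55140400 = 4.3063

Answer: Price = 4.3063


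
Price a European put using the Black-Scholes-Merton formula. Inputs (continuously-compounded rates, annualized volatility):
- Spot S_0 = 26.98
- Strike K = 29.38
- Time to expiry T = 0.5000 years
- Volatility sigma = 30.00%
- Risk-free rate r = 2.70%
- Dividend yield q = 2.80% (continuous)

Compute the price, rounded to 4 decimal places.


d1 = (ln(S/K) + (r - q + 0.5*sigma^2) * T) / (sigma * sqrt(T)) = -0.29801402
d2 = d1 - sigma * sqrt(T) = -0.51014605
exp(-rT) = 0.98659072; exp(-qT) = 0.98609754
P = K * exp(-rT) * N(-d2) - S_0 * exp(-qT) * N(-d1)
N(-d1) = 0.61715377; N(-d2) = 0.69502543
P = 29.3800 * 0.98659072 * 0.69502543 - 26.9800 * 0.98609754 * 0.61715377 = 3.7267

Answer: Price = 3.7267


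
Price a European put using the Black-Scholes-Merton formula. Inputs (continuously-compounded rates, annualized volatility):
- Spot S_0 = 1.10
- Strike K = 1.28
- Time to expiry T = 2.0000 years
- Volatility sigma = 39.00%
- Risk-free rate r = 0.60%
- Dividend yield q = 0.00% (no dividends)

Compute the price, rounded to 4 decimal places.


d1 = (ln(S/K) + (r - q + 0.5*sigma^2) * T) / (sigma * sqrt(T)) = 0.02275452
d2 = d1 - sigma * sqrt(T) = -0.52878877
exp(-rT) = 0.98807171; exp(-qT) = 1.00000000
P = K * exp(-rT) * N(-d2) - S_0 * exp(-qT) * N(-d1)
N(-d1) = 0.49092304; N(-d2) = 0.70152401
P = 1.2800 * 0.98807171 * 0.70152401 - 1.1000 * 1.00000000 * 0.49092304 = 0.3472

Answer: Price = 0.3472


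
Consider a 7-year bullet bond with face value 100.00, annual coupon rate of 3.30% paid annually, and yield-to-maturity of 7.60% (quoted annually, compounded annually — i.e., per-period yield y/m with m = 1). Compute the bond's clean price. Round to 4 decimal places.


Coupon per period c = face * coupon_rate / m = 3.300000
Periods per year m = 1; per-period yield y/m = 0.076000
Number of cashflows N = 7
Cashflows (t years, CF_t, discount factor 1/(1+y/m)^(m*t), PV):
  t = 1.0000: CF_t = 3.300000, DF = 0.929368, PV = 3.066914
  t = 2.0000: CF_t = 3.300000, DF = 0.863725, PV = 2.850292
  t = 3.0000: CF_t = 3.300000, DF = 0.802718, PV = 2.648971
  t = 4.0000: CF_t = 3.300000, DF = 0.746021, PV = 2.461869
  t = 5.0000: CF_t = 3.300000, DF = 0.693328, PV = 2.287982
  t = 6.0000: CF_t = 3.300000, DF = 0.644357, PV = 2.126377
  t = 7.0000: CF_t = 103.300000, DF = 0.598845, PV = 61.860642
Price P = sum_t PV_t = 77.303047

Answer: Price = 77.3030


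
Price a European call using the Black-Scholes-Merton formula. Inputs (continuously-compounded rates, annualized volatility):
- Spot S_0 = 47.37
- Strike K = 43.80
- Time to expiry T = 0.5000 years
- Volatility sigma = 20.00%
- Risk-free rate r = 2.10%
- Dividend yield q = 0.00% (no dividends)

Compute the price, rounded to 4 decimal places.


d1 = (ln(S/K) + (r - q + 0.5*sigma^2) * T) / (sigma * sqrt(T)) = 0.69901253
d2 = d1 - sigma * sqrt(T) = 0.55759117
exp(-rT) = 0.98955493; exp(-qT) = 1.00000000
C = S_0 * exp(-qT) * N(d1) - K * exp(-rT) * N(d2)
N(d1) = 0.75772790; N(d2) = 0.71143821
C = 47.3700 * 1.00000000 * 0.75772790 - 43.8000 * 0.98955493 * 0.71143821 = 5.0581

Answer: Price = 5.0581


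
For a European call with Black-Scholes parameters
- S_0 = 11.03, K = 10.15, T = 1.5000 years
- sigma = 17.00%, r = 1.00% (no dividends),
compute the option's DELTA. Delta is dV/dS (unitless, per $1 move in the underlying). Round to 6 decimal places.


Answer: Delta = 0.717519

Derivation:
d1 = 0.5754866156; d2 = 0.3672799875
phi(d1) = 0.3380603140; exp(-qT) = 1.0000000000; exp(-rT) = 0.9851119396
N(d1) = 0.7175188800
Delta = exp(-qT) * N(d1) = 1.0000000000 * 0.7175188800 = 0.717519


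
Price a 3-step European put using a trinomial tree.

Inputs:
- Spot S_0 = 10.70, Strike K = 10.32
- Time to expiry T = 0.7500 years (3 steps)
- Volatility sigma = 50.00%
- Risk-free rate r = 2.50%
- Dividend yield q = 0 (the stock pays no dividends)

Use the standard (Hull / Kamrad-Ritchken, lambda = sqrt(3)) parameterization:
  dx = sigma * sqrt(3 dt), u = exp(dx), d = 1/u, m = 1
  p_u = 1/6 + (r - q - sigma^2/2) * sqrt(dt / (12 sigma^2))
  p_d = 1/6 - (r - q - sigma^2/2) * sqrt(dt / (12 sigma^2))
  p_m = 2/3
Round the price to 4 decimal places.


Answer: Price = V(0,0) = 1.4084

Derivation:
dt = T/N = 0.250000; dx = sigma*sqrt(3*dt) = 0.433013
u = exp(dx) = 1.541896; d = 1/u = 0.648552
p_u = 0.137799, p_m = 0.666667, p_d = 0.195534
Discount per step: exp(-r*dt) = 0.993769
Stock lattice S(k, j) with j the centered position index:
  k=0: S(0,+0) = 10.7000
  k=1: S(1,-1) = 6.9395; S(1,+0) = 10.7000; S(1,+1) = 16.4983
  k=2: S(2,-2) = 4.5006; S(2,-1) = 6.9395; S(2,+0) = 10.7000; S(2,+1) = 16.4983; S(2,+2) = 25.4386
  k=3: S(3,-3) = 2.9189; S(3,-2) = 4.5006; S(3,-1) = 6.9395; S(3,+0) = 10.7000; S(3,+1) = 16.4983; S(3,+2) = 25.4386; S(3,+3) = 39.2237
Terminal payoffs V(N, j) = max(K - S_T, 0):
  V(3,-3) = 7.401103; V(3,-2) = 5.819366; V(3,-1) = 3.380491; V(3,+0) = 0.000000; V(3,+1) = 0.000000; V(3,+2) = 0.000000; V(3,+3) = 0.000000
Backward induction: V(k, j) = exp(-r*dt) * [p_u * V(k+1, j+1) + p_m * V(k+1, j) + p_d * V(k+1, j-1)]
  V(2,-2) = exp(-r*dt) * [p_u*3.380491 + p_m*5.819366 + p_d*7.401103] = 5.756484
  V(2,-1) = exp(-r*dt) * [p_u*0.000000 + p_m*3.380491 + p_d*5.819366] = 3.370414
  V(2,+0) = exp(-r*dt) * [p_u*0.000000 + p_m*0.000000 + p_d*3.380491] = 0.656883
  V(2,+1) = exp(-r*dt) * [p_u*0.000000 + p_m*0.000000 + p_d*0.000000] = 0.000000
  V(2,+2) = exp(-r*dt) * [p_u*0.000000 + p_m*0.000000 + p_d*0.000000] = 0.000000
  V(1,-1) = exp(-r*dt) * [p_u*0.656883 + p_m*3.370414 + p_d*5.756484] = 3.441474
  V(1,+0) = exp(-r*dt) * [p_u*0.000000 + p_m*0.656883 + p_d*3.370414] = 1.090119
  V(1,+1) = exp(-r*dt) * [p_u*0.000000 + p_m*0.000000 + p_d*0.656883] = 0.127643
  V(0,+0) = exp(-r*dt) * [p_u*0.127643 + p_m*1.090119 + p_d*3.441474] = 1.408430


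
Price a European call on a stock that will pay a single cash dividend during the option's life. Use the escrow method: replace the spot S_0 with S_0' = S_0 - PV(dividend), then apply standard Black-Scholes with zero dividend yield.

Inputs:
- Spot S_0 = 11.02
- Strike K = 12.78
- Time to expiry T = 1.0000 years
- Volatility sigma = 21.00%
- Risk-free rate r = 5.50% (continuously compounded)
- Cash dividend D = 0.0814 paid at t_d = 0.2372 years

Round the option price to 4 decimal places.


PV(D) = D * exp(-r * t_d) = 0.0814 * 0.98703873 = 0.08034495
S_0' = S_0 - PV(D) = 11.0200 - 0.08034495 = 10.93965505
d1 = (ln(S_0'/K) + (r + sigma^2/2)*T) / (sigma*sqrt(T)) = -0.37351040
d2 = d1 - sigma*sqrt(T) = -0.58351040
exp(-rT) = 0.94648515
N(d1) = 0.35438430; N(d2) = 0.27977488
C = S_0' * N(d1) - K * exp(-rT) * N(d2) = 10.93965505 * 0.35438430 - 12.7800 * 0.94648515 * 0.27977488 = 0.4927

Answer: Price = 0.4927


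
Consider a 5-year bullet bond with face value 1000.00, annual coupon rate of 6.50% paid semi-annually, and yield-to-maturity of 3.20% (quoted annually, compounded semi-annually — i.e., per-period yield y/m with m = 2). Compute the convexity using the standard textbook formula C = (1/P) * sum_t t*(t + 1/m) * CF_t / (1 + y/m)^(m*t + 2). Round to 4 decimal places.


Answer: Convexity = 22.4035

Derivation:
Coupon per period c = face * coupon_rate / m = 32.500000
Periods per year m = 2; per-period yield y/m = 0.016000
Number of cashflows N = 10
Cashflows (t years, CF_t, discount factor 1/(1+y/m)^(m*t), PV):
  t = 0.5000: CF_t = 32.500000, DF = 0.984252, PV = 31.988189
  t = 1.0000: CF_t = 32.500000, DF = 0.968752, PV = 31.484438
  t = 1.5000: CF_t = 32.500000, DF = 0.953496, PV = 30.988620
  t = 2.0000: CF_t = 32.500000, DF = 0.938480, PV = 30.500610
  t = 2.5000: CF_t = 32.500000, DF = 0.923701, PV = 30.020286
  t = 3.0000: CF_t = 32.500000, DF = 0.909155, PV = 29.547525
  t = 3.5000: CF_t = 32.500000, DF = 0.894837, PV = 29.082210
  t = 4.0000: CF_t = 32.500000, DF = 0.880745, PV = 28.624222
  t = 4.5000: CF_t = 32.500000, DF = 0.866875, PV = 28.173447
  t = 5.0000: CF_t = 1032.500000, DF = 0.853224, PV = 880.953491
Price P = sum_t PV_t = 1151.363039
Convexity numerator sum_t t*(t + 1/m) * CF_t / (1+y/m)^(m*t + 2):
  t = 0.5000: term = 15.494310
  t = 1.0000: term = 45.750915
  t = 1.5000: term = 90.060857
  t = 2.0000: term = 147.737627
  t = 2.5000: term = 218.116575
  t = 3.0000: term = 300.554335
  t = 3.5000: term = 394.428261
  t = 4.0000: term = 499.135876
  t = 4.5000: term = 614.094336
  t = 5.0000: term = 23469.198532
Convexity = (1/P) * sum = 25794.571624 / 1151.363039 = 22.403508


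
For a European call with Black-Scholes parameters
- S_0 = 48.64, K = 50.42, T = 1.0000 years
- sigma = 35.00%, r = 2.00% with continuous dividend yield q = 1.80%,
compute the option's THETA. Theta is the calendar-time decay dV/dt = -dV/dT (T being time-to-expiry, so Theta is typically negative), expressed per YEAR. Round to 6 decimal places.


Answer: Theta = -3.256669

Derivation:
d1 = 0.0780237597; d2 = -0.2719762403
phi(d1) = 0.3977298048; exp(-qT) = 0.9821610324; exp(-rT) = 0.9801986733
Theta = -S*exp(-qT)*phi(d1)*sigma/(2*sqrt(T)) - r*K*exp(-rT)*N(d2) + q*S*exp(-qT)*N(d1)
N(d1) = 0.5310954235; N(d2) = 0.3928201442; sqrt(T) = 1.0000000000
Term 1 = -48.6400 * 0.9821610324 * 0.3977298048 * 0.3500 / (2 * 1.0000000000) = -3.3250827000
Term 2 = -0.0200 * 50.4200 * 0.9801986733 * 0.3928201442 = -0.3882761352
Term 3 = 0.0180 * 48.6400 * 0.9821610324 * 0.5310954235 = 0.4566898188
Theta = -3.3250827000 + (-0.3882761352) + (0.4566898188) = -3.256669


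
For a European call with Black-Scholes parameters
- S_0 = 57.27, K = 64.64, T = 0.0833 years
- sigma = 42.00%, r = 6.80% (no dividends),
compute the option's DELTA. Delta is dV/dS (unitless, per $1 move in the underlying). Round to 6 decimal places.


d1 = -0.8913186514; d2 = -1.0125379568
phi(d1) = 0.2681622685; exp(-qT) = 1.0000000000; exp(-rT) = 0.9943516125
N(d1) = 0.1863791227
Delta = exp(-qT) * N(d1) = 1.0000000000 * 0.1863791227 = 0.186379

Answer: Delta = 0.186379


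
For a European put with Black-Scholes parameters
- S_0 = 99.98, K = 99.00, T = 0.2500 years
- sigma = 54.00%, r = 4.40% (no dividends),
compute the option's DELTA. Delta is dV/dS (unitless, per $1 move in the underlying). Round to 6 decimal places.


d1 = 0.2122233920; d2 = -0.0577766080
phi(d1) = 0.3900587472; exp(-qT) = 1.0000000000; exp(-rT) = 0.9890602788
N(-d1) = 0.4159663791
Delta = -exp(-qT) * N(-d1) = -1.0000000000 * 0.4159663791 = -0.415966

Answer: Delta = -0.415966


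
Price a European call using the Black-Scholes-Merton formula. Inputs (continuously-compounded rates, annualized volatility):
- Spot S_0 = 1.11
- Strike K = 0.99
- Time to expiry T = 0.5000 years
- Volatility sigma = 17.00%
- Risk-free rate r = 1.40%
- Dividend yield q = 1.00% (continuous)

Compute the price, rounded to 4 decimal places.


d1 = (ln(S/K) + (r - q + 0.5*sigma^2) * T) / (sigma * sqrt(T)) = 1.02851053
d2 = d1 - sigma * sqrt(T) = 0.90830238
exp(-rT) = 0.99302444; exp(-qT) = 0.99501248
C = S_0 * exp(-qT) * N(d1) - K * exp(-rT) * N(d2)
N(d1) = 0.84814513; N(d2) = 0.81814076
C = 1.1100 * 0.99501248 * 0.84814513 - 0.9900 * 0.99302444 * 0.81814076 = 0.1324

Answer: Price = 0.1324


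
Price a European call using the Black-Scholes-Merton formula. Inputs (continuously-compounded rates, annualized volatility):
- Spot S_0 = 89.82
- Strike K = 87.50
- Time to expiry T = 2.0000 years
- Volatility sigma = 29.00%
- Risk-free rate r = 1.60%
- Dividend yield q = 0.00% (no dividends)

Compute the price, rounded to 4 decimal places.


d1 = (ln(S/K) + (r - q + 0.5*sigma^2) * T) / (sigma * sqrt(T)) = 0.34689409
d2 = d1 - sigma * sqrt(T) = -0.06322784
exp(-rT) = 0.96850658; exp(-qT) = 1.00000000
C = S_0 * exp(-qT) * N(d1) - K * exp(-rT) * N(d2)
N(d1) = 0.63566456; N(d2) = 0.47479254
C = 89.8200 * 1.00000000 * 0.63566456 - 87.5000 * 0.96850658 * 0.47479254 = 16.8594

Answer: Price = 16.8594


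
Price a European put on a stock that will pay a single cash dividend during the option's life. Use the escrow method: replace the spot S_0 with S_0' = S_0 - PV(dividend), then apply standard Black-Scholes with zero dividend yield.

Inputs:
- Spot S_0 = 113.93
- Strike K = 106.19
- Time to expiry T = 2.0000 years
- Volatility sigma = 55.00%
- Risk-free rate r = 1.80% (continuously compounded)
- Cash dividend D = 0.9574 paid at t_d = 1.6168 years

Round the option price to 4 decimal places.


Answer: Price = 27.5652

Derivation:
PV(D) = D * exp(-r * t_d) = 0.9574 * 0.97131700 = 0.92993889
S_0' = S_0 - PV(D) = 113.9300 - 0.92993889 = 113.00006111
d1 = (ln(S_0'/K) + (r + sigma^2/2)*T) / (sigma*sqrt(T)) = 0.51510597
d2 = d1 - sigma*sqrt(T) = -0.26271149
exp(-rT) = 0.96464029
N(-d1) = 0.30323949; N(-d2) = 0.60361352
P = K * exp(-rT) * N(-d2) - S_0' * N(-d1) = 106.1900 * 0.96464029 * 0.60361352 - 113.00006111 * 0.30323949 = 27.5652


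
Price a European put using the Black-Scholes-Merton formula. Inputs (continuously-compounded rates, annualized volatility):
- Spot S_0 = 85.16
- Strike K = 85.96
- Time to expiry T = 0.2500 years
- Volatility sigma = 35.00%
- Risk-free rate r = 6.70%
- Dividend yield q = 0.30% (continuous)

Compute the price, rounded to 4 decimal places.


d1 = (ln(S/K) + (r - q + 0.5*sigma^2) * T) / (sigma * sqrt(T)) = 0.12549868
d2 = d1 - sigma * sqrt(T) = -0.04950132
exp(-rT) = 0.98338950; exp(-qT) = 0.99925028
P = K * exp(-rT) * N(-d2) - S_0 * exp(-qT) * N(-d1)
N(-d1) = 0.45006439; N(-d2) = 0.51974011
P = 85.9600 * 0.98338950 * 0.51974011 - 85.1600 * 0.99925028 * 0.45006439 = 5.6360

Answer: Price = 5.6360


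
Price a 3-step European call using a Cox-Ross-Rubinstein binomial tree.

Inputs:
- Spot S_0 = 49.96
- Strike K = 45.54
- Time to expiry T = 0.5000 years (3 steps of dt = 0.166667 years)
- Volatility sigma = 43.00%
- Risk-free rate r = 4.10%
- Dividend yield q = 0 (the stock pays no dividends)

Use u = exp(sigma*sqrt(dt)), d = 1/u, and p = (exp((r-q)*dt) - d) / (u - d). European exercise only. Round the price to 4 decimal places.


Answer: Price = V(0,0) = 9.0015

Derivation:
dt = T/N = 0.166667
u = exp(sigma*sqrt(dt)) = 1.191898; d = 1/u = 0.838998
p = (exp((r-q)*dt) - d) / (u - d) = 0.475655
Discount per step: exp(-r*dt) = 0.993190
Stock lattice S(k, i) with i counting down-moves:
  k=0: S(0,0) = 49.9600
  k=1: S(1,0) = 59.5472; S(1,1) = 41.9163
  k=2: S(2,0) = 70.9742; S(2,1) = 49.9600; S(2,2) = 35.1677
  k=3: S(3,0) = 84.5940; S(3,1) = 59.5472; S(3,2) = 41.9163; S(3,3) = 29.5057
Terminal payoffs V(N, i) = max(S_T - K, 0):
  V(3,0) = 39.053969; V(3,1) = 14.007210; V(3,2) = 0.000000; V(3,3) = 0.000000
Backward induction: V(k, i) = exp(-r*dt) * [p * V(k+1, i) + (1-p) * V(k+1, i+1)].
  V(2,0) = exp(-r*dt) * [p*39.053969 + (1-p)*14.007210] = 25.744314
  V(2,1) = exp(-r*dt) * [p*14.007210 + (1-p)*0.000000] = 6.617232
  V(2,2) = exp(-r*dt) * [p*0.000000 + (1-p)*0.000000] = 0.000000
  V(1,0) = exp(-r*dt) * [p*25.744314 + (1-p)*6.617232] = 15.608111
  V(1,1) = exp(-r*dt) * [p*6.617232 + (1-p)*0.000000] = 3.126087
  V(0,0) = exp(-r*dt) * [p*15.608111 + (1-p)*3.126087] = 9.001508


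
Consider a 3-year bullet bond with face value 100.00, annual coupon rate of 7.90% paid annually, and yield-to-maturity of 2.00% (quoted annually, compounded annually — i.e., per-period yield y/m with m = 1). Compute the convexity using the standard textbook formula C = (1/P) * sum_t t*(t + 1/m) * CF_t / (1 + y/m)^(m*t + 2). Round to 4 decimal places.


Answer: Convexity = 10.5236

Derivation:
Coupon per period c = face * coupon_rate / m = 7.900000
Periods per year m = 1; per-period yield y/m = 0.020000
Number of cashflows N = 3
Cashflows (t years, CF_t, discount factor 1/(1+y/m)^(m*t), PV):
  t = 1.0000: CF_t = 7.900000, DF = 0.980392, PV = 7.745098
  t = 2.0000: CF_t = 7.900000, DF = 0.961169, PV = 7.593233
  t = 3.0000: CF_t = 107.900000, DF = 0.942322, PV = 101.676580
Price P = sum_t PV_t = 117.014911
Convexity numerator sum_t t*(t + 1/m) * CF_t / (1+y/m)^(m*t + 2):
  t = 1.0000: term = 14.888693
  t = 2.0000: term = 43.790273
  t = 3.0000: term = 1172.740253
Convexity = (1/P) * sum = 1231.419219 / 117.014911 = 10.523609


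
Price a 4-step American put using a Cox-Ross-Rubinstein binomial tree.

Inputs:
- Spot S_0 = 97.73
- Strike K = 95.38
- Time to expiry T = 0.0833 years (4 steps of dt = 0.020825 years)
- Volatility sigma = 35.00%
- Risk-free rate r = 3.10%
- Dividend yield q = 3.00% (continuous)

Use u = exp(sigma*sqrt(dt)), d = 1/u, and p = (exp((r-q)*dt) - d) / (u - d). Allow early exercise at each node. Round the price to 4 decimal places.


dt = T/N = 0.020825
u = exp(sigma*sqrt(dt)) = 1.051805; d = 1/u = 0.950746
p = (exp((r-q)*dt) - d) / (u - d) = 0.487582
Discount per step: exp(-r*dt) = 0.999355
Stock lattice S(k, i) with i counting down-moves:
  k=0: S(0,0) = 97.7300
  k=1: S(1,0) = 102.7929; S(1,1) = 92.9164
  k=2: S(2,0) = 108.1182; S(2,1) = 97.7300; S(2,2) = 88.3400
  k=3: S(3,0) = 113.7193; S(3,1) = 102.7929; S(3,2) = 92.9164; S(3,3) = 83.9889
  k=4: S(4,0) = 119.6105; S(4,1) = 108.1182; S(4,2) = 97.7300; S(4,3) = 88.3400; S(4,4) = 79.8521
Terminal payoffs V(N, i) = max(K - S_T, 0):
  V(4,0) = 0.000000; V(4,1) = 0.000000; V(4,2) = 0.000000; V(4,3) = 7.040046; V(4,4) = 15.527882
Backward induction: V(k, i) = exp(-r*dt) * [p * V(k+1, i) + (1-p) * V(k+1, i+1)]; then take max(V_cont, immediate exercise) for American.
  V(3,0) = exp(-r*dt) * [p*0.000000 + (1-p)*0.000000] = 0.000000; exercise = 0.000000; V(3,0) = max -> 0.000000
  V(3,1) = exp(-r*dt) * [p*0.000000 + (1-p)*0.000000] = 0.000000; exercise = 0.000000; V(3,1) = max -> 0.000000
  V(3,2) = exp(-r*dt) * [p*0.000000 + (1-p)*7.040046] = 3.605120; exercise = 2.463566; V(3,2) = max -> 3.605120
  V(3,3) = exp(-r*dt) * [p*7.040046 + (1-p)*15.527882] = 11.382018; exercise = 11.391117; V(3,3) = max -> 11.391117
  V(2,0) = exp(-r*dt) * [p*0.000000 + (1-p)*0.000000] = 0.000000; exercise = 0.000000; V(2,0) = max -> 0.000000
  V(2,1) = exp(-r*dt) * [p*0.000000 + (1-p)*3.605120] = 1.846137; exercise = 0.000000; V(2,1) = max -> 1.846137
  V(2,2) = exp(-r*dt) * [p*3.605120 + (1-p)*11.391117] = 7.589906; exercise = 7.040046; V(2,2) = max -> 7.589906
  V(1,0) = exp(-r*dt) * [p*0.000000 + (1-p)*1.846137] = 0.945384; exercise = 0.000000; V(1,0) = max -> 0.945384
  V(1,1) = exp(-r*dt) * [p*1.846137 + (1-p)*7.589906] = 4.786258; exercise = 2.463566; V(1,1) = max -> 4.786258
  V(0,0) = exp(-r*dt) * [p*0.945384 + (1-p)*4.786258] = 2.911638; exercise = 0.000000; V(0,0) = max -> 2.911638

Answer: Price = V(0,0) = 2.9116


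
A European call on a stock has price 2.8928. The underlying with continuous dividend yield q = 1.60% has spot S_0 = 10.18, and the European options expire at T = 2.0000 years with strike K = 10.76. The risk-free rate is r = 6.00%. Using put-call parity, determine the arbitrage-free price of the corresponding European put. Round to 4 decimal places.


Put-call parity: C - P = S_0 * exp(-qT) - K * exp(-rT).
S_0 * exp(-qT) = 10.1800 * 0.96850658 = 9.85939701
K * exp(-rT) = 10.7600 * 0.88692044 = 9.54326390
P = C - S*exp(-qT) + K*exp(-rT)
P = 2.8928 - 9.85939701 + 9.54326390 = 2.5767

Answer: Put price = 2.5767


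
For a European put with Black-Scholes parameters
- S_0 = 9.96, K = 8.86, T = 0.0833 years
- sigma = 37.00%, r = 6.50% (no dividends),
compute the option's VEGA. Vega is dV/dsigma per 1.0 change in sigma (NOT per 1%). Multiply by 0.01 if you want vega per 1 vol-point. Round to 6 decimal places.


d1 = 1.2000053296; d2 = 1.0932168939
phi(d1) = 0.1941848131; exp(-qT) = 1.0000000000; exp(-rT) = 0.9946001320
Vega = S * exp(-qT) * phi(d1) * sqrt(T) = 9.9600 * 1.0000000000 * 0.1941848131 * 0.2886173938 = 0.558209

Answer: Vega = 0.558209


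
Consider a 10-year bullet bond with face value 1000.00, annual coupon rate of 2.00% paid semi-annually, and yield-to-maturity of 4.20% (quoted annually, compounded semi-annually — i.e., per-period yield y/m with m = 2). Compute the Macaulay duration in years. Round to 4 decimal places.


Coupon per period c = face * coupon_rate / m = 10.000000
Periods per year m = 2; per-period yield y/m = 0.021000
Number of cashflows N = 20
Cashflows (t years, CF_t, discount factor 1/(1+y/m)^(m*t), PV):
  t = 0.5000: CF_t = 10.000000, DF = 0.979432, PV = 9.794319
  t = 1.0000: CF_t = 10.000000, DF = 0.959287, PV = 9.592869
  t = 1.5000: CF_t = 10.000000, DF = 0.939556, PV = 9.395562
  t = 2.0000: CF_t = 10.000000, DF = 0.920231, PV = 9.202314
  t = 2.5000: CF_t = 10.000000, DF = 0.901304, PV = 9.013040
  t = 3.0000: CF_t = 10.000000, DF = 0.882766, PV = 8.827659
  t = 3.5000: CF_t = 10.000000, DF = 0.864609, PV = 8.646091
  t = 4.0000: CF_t = 10.000000, DF = 0.846826, PV = 8.468258
  t = 4.5000: CF_t = 10.000000, DF = 0.829408, PV = 8.294082
  t = 5.0000: CF_t = 10.000000, DF = 0.812349, PV = 8.123489
  t = 5.5000: CF_t = 10.000000, DF = 0.795640, PV = 7.956404
  t = 6.0000: CF_t = 10.000000, DF = 0.779276, PV = 7.792756
  t = 6.5000: CF_t = 10.000000, DF = 0.763247, PV = 7.632474
  t = 7.0000: CF_t = 10.000000, DF = 0.747549, PV = 7.475489
  t = 7.5000: CF_t = 10.000000, DF = 0.732173, PV = 7.321733
  t = 8.0000: CF_t = 10.000000, DF = 0.717114, PV = 7.171139
  t = 8.5000: CF_t = 10.000000, DF = 0.702364, PV = 7.023642
  t = 9.0000: CF_t = 10.000000, DF = 0.687918, PV = 6.879180
  t = 9.5000: CF_t = 10.000000, DF = 0.673769, PV = 6.737688
  t = 10.0000: CF_t = 1010.000000, DF = 0.659911, PV = 666.509789
Price P = sum_t PV_t = 821.857976
Macaulay numerator sum_t t * PV_t:
  t * PV_t at t = 0.5000: 4.897160
  t * PV_t at t = 1.0000: 9.592869
  t * PV_t at t = 1.5000: 14.093343
  t * PV_t at t = 2.0000: 18.404627
  t * PV_t at t = 2.5000: 22.532600
  t * PV_t at t = 3.0000: 26.482977
  t * PV_t at t = 3.5000: 30.261319
  t * PV_t at t = 4.0000: 33.873031
  t * PV_t at t = 4.5000: 37.323369
  t * PV_t at t = 5.0000: 40.617443
  t * PV_t at t = 5.5000: 43.760223
  t * PV_t at t = 6.0000: 46.756538
  t * PV_t at t = 6.5000: 49.611083
  t * PV_t at t = 7.0000: 52.328423
  t * PV_t at t = 7.5000: 54.912995
  t * PV_t at t = 8.0000: 57.369110
  t * PV_t at t = 8.5000: 59.700959
  t * PV_t at t = 9.0000: 61.912616
  t * PV_t at t = 9.5000: 64.008037
  t * PV_t at t = 10.0000: 6665.097887
Macaulay duration D = (sum_t t * PV_t) / P = 7393.536608 / 821.857976 = 8.996124

Answer: Macaulay duration = 8.9961 years
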